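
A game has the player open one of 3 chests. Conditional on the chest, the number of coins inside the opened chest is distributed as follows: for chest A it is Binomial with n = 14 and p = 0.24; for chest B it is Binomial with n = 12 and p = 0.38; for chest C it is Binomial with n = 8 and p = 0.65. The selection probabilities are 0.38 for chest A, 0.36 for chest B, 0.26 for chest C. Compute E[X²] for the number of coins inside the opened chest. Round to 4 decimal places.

For each component E[X²] = Var + (mean)², giving A: 13.8432; B: 23.6208; C: 28.86.
Overall E[X²] = 0.38·13.8432 + 0.36·23.6208 + 0.26·28.86 = 21.2675.

21.2675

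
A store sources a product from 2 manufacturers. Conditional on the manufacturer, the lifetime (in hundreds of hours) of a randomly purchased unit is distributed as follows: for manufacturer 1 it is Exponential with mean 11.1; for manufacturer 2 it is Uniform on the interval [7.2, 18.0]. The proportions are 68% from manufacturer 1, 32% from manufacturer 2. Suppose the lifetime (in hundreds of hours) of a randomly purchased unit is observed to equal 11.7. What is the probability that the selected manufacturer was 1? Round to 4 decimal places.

Likelihoods f(11.7 | ·): 1: 0.0313984; 2: 0.0925926.
Posterior ∝ prior × likelihood. Numerator for 1: 0.68·0.0313984 = 0.0213509.
Normalizing constant: 0.68·0.0313984 + 0.32·0.0925926 = 0.0509805.
P(1 | observation) = 0.0213509 / 0.0509805 = 0.418805.

0.4188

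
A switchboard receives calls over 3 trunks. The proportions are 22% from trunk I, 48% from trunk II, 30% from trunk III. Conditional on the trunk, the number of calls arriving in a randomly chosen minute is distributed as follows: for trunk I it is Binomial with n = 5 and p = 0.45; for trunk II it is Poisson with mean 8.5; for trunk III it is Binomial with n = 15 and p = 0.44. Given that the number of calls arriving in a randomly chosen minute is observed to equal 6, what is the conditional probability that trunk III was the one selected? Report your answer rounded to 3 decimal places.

Likelihoods P(X=6 | ·): I: 0; II: 0.106581; III: 0.196704.
Posterior ∝ prior × likelihood. Numerator for III: 0.3·0.196704 = 0.0590111.
Normalizing constant: 0.22·0 + 0.48·0.106581 + 0.3·0.196704 = 0.11017.
P(III | observation) = 0.0590111 / 0.11017 = 0.535638.

0.536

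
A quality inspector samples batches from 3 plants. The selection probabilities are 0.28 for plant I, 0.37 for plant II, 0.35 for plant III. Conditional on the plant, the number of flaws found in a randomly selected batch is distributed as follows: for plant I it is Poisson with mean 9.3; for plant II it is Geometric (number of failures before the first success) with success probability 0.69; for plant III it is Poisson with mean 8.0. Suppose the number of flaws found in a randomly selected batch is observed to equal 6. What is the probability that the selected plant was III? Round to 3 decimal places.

0.648

Likelihoods P(X=6 | ·): I: 0.0821536; II: 0.000612378; III: 0.122138.
Posterior ∝ prior × likelihood. Numerator for III: 0.35·0.122138 = 0.0427484.
Normalizing constant: 0.28·0.0821536 + 0.37·0.000612378 + 0.35·0.122138 = 0.065978.
P(III | observation) = 0.0427484 / 0.065978 = 0.647919.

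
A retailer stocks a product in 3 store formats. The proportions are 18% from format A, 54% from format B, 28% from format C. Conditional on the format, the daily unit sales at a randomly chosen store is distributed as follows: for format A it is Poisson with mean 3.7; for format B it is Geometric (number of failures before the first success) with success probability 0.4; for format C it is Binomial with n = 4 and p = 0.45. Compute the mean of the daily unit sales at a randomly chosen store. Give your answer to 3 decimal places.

Component means — A: 3.7; B: 1.5; C: 1.8.
E[X] = 0.18·3.7 + 0.54·1.5 + 0.28·1.8 = 1.98.

1.980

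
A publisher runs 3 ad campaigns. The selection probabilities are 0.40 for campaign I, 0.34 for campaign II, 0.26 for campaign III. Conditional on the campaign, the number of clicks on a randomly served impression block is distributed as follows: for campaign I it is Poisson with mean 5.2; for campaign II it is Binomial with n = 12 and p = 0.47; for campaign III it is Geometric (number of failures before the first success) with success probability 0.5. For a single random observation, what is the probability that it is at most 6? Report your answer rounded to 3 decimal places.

0.786

Conditional on each campaign, P(X ≤ 6): I: 0.732393; II: 0.691104; III: 0.992188.
By total probability, P(X ≤ 6) = 0.4·0.732393 + 0.34·0.691104 + 0.26·0.992188 = 0.785902.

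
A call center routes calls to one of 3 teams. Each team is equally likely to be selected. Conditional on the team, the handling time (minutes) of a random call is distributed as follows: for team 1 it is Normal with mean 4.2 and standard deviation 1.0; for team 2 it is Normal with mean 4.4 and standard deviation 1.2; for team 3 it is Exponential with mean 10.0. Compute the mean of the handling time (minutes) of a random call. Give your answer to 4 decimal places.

6.2000

Component means — 1: 4.2; 2: 4.4; 3: 10.
E[X] = 0.333333·4.2 + 0.333333·4.4 + 0.333333·10 = 6.2.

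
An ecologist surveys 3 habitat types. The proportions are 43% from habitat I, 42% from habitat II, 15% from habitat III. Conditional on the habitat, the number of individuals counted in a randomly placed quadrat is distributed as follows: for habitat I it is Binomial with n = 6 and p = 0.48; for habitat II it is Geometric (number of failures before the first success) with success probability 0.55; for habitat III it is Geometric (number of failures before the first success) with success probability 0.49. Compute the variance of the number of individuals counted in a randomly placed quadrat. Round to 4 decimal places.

2.5764

Per component, I: μ=2.88, E[X²]=9.792; II: μ=0.818182, E[X²]=2.15702; III: μ=1.04082, E[X²]=3.20741.
E[X] = 0.43·2.88 + 0.42·0.818182 + 0.15·1.04082 = 1.73816.
E[X²] = 0.43·9.792 + 0.42·2.15702 + 0.15·3.20741 = 5.59762.
Var(X) = E[X²] − (E[X])² = 5.59762 − 3.0212 = 2.57643.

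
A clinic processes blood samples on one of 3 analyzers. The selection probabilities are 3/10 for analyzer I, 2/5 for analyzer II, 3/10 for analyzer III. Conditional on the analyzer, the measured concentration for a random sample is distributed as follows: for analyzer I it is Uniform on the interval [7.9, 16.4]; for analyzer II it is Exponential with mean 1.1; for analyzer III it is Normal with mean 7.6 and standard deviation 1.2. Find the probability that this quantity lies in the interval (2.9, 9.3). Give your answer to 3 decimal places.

0.354

Conditional on each analyzer, P(2.9 < X < 9.3): I: 0.164706; II: 0.0714083; III: 0.921665.
By total probability, P(2.9 < X < 9.3) = 0.3·0.164706 + 0.4·0.0714083 + 0.3·0.921665 = 0.354475.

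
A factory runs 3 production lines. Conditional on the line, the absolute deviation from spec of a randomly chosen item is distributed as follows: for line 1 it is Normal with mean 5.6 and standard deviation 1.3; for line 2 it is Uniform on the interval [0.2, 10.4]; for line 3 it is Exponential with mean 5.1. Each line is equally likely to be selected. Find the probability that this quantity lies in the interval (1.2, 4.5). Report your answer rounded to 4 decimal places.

0.2995

Conditional on each line, P(1.2 < X < 4.5): 1: 0.198377; 2: 0.323529; 3: 0.37653.
By total probability, P(1.2 < X < 4.5) = 0.333333·0.198377 + 0.333333·0.323529 + 0.333333·0.37653 = 0.299479.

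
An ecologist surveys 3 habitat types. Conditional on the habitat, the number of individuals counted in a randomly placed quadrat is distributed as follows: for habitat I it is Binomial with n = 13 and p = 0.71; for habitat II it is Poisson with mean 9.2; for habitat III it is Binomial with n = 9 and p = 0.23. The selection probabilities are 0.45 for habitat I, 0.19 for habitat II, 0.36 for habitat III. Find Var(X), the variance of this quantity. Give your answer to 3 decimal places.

15.309

Per component, I: μ=9.23, E[X²]=87.8696; II: μ=9.2, E[X²]=93.84; III: μ=2.07, E[X²]=5.8788.
E[X] = 0.45·9.23 + 0.19·9.2 + 0.36·2.07 = 6.6467.
E[X²] = 0.45·87.8696 + 0.19·93.84 + 0.36·5.8788 = 59.4873.
Var(X) = E[X²] − (E[X])² = 59.4873 − 44.1786 = 15.3087.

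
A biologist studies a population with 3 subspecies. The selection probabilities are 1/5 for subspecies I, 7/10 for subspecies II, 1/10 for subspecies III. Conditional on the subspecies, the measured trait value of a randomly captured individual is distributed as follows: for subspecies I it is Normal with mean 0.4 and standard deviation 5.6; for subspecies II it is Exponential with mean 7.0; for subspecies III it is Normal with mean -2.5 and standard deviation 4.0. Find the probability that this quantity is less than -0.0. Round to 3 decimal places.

Conditional on each subspecies, P(X < -0.0): I: 0.471528; II: 0; III: 0.734014.
By total probability, P(X < -0.0) = 0.2·0.471528 + 0.7·0 + 0.1·0.734014 = 0.167707.

0.168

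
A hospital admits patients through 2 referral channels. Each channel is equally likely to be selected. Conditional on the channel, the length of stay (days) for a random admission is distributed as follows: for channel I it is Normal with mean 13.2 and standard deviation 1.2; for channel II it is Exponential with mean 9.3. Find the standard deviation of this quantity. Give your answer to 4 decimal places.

Per component, I: μ=13.2, E[X²]=175.68; II: μ=9.3, E[X²]=172.98.
E[X] = 0.5·13.2 + 0.5·9.3 = 11.25.
E[X²] = 0.5·175.68 + 0.5·172.98 = 174.33.
Var(X) = E[X²] − (E[X])² = 174.33 − 126.562 = 47.7675.
SD(X) = √47.7675 = 6.9114.

6.9114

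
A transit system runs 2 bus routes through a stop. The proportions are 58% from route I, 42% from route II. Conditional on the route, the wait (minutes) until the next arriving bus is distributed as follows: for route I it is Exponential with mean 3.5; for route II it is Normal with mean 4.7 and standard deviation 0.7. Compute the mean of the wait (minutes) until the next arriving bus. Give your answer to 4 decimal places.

Component means — I: 3.5; II: 4.7.
E[X] = 0.58·3.5 + 0.42·4.7 = 4.004.

4.0040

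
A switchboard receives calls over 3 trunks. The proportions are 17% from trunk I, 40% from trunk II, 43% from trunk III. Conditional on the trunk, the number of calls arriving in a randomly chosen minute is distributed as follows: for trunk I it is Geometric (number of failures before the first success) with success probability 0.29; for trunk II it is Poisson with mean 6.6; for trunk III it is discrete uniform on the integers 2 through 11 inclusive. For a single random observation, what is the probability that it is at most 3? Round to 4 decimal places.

0.2549

Conditional on each trunk, P(X ≤ 3): I: 0.745883; II: 0.105151; III: 0.2.
By total probability, P(X ≤ 3) = 0.17·0.745883 + 0.4·0.105151 + 0.43·0.2 = 0.254861.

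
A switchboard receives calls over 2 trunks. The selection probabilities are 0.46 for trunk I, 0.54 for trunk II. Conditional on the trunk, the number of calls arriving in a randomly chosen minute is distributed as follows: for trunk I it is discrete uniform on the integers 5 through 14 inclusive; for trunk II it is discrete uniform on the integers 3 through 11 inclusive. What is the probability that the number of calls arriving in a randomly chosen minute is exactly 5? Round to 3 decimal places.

0.106

Conditional on each trunk, P(X = 5): I: 0.1; II: 0.111111.
By total probability, P(X = 5) = 0.46·0.1 + 0.54·0.111111 = 0.106.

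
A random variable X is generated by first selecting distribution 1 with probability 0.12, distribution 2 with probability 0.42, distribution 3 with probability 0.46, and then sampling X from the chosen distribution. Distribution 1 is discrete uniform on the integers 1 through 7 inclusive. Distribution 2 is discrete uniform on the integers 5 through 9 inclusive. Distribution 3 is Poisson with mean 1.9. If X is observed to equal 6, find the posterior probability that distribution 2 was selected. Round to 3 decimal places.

0.795

Likelihoods P(X=6 | ·): 1: 0.142857; 2: 0.2; 3: 0.00977304.
Posterior ∝ prior × likelihood. Numerator for 2: 0.42·0.2 = 0.084.
Normalizing constant: 0.12·0.142857 + 0.42·0.2 + 0.46·0.00977304 = 0.105638.
P(2 | observation) = 0.084 / 0.105638 = 0.795165.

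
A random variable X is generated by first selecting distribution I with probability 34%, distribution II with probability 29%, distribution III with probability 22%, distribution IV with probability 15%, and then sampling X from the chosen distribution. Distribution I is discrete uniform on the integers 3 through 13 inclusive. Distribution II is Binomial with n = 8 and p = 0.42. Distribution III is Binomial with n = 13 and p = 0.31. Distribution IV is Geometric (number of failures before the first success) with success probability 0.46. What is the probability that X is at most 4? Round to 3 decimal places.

0.572

Conditional on each component, P(X ≤ 4): I: 0.181818; II: 0.793836; III: 0.624008; IV: 0.954083.
By total probability, P(X ≤ 4) = 0.34·0.181818 + 0.29·0.793836 + 0.22·0.624008 + 0.15·0.954083 = 0.572425.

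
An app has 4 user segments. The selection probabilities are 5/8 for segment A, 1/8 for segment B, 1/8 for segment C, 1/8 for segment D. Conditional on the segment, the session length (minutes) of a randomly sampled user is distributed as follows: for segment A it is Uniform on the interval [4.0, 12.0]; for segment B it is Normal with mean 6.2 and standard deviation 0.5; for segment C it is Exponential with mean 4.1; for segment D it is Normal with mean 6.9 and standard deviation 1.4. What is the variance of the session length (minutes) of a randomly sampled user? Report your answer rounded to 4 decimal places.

7.4458

Per component, A: μ=8, E[X²]=69.3333; B: μ=6.2, E[X²]=38.69; C: μ=4.1, E[X²]=33.62; D: μ=6.9, E[X²]=49.57.
E[X] = 0.625·8 + 0.125·6.2 + 0.125·4.1 + 0.125·6.9 = 7.15.
E[X²] = 0.625·69.3333 + 0.125·38.69 + 0.125·33.62 + 0.125·49.57 = 58.5683.
Var(X) = E[X²] − (E[X])² = 58.5683 − 51.1225 = 7.44583.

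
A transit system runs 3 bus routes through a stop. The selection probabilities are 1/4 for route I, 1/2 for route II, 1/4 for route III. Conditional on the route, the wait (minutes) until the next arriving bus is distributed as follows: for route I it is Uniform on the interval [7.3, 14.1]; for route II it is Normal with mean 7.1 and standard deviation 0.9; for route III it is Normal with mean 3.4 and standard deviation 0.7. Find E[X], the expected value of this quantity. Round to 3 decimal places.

Component means — I: 10.7; II: 7.1; III: 3.4.
E[X] = 0.25·10.7 + 0.5·7.1 + 0.25·3.4 = 7.075.

7.075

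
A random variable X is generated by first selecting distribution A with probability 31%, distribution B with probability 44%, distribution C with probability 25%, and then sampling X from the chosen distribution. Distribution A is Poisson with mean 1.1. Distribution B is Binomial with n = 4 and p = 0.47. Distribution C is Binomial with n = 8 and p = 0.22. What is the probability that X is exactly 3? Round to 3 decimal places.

Conditional on each component, P(X = 3): A: 0.0738419; B: 0.220105; C: 0.172159.
By total probability, P(X = 3) = 0.31·0.0738419 + 0.44·0.220105 + 0.25·0.172159 = 0.162777.

0.163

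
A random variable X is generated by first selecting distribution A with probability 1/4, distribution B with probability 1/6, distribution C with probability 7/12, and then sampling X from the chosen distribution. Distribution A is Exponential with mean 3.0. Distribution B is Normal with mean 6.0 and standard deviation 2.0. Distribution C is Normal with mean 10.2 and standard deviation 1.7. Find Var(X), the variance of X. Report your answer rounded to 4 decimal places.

Per component, A: μ=3, E[X²]=18; B: μ=6, E[X²]=40; C: μ=10.2, E[X²]=106.93.
E[X] = 0.25·3 + 0.166667·6 + 0.583333·10.2 = 7.7.
E[X²] = 0.25·18 + 0.166667·40 + 0.583333·106.93 = 73.5425.
Var(X) = E[X²] − (E[X])² = 73.5425 − 59.29 = 14.2525.

14.2525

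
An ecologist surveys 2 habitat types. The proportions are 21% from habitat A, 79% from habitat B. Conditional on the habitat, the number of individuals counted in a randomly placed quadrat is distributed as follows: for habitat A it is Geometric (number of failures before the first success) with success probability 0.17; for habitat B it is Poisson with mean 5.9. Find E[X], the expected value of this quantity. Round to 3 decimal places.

5.686

Component means — A: 4.88235; B: 5.9.
E[X] = 0.21·4.88235 + 0.79·5.9 = 5.68629.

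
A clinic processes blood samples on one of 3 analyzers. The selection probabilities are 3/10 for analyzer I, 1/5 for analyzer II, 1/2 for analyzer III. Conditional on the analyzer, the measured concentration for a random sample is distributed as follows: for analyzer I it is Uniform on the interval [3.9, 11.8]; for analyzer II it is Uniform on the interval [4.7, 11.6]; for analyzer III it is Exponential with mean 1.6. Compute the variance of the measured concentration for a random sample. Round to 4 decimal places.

13.7888

Per component, I: μ=7.85, E[X²]=66.8233; II: μ=8.15, E[X²]=70.39; III: μ=1.6, E[X²]=5.12.
E[X] = 0.3·7.85 + 0.2·8.15 + 0.5·1.6 = 4.785.
E[X²] = 0.3·66.8233 + 0.2·70.39 + 0.5·5.12 = 36.685.
Var(X) = E[X²] − (E[X])² = 36.685 − 22.8962 = 13.7888.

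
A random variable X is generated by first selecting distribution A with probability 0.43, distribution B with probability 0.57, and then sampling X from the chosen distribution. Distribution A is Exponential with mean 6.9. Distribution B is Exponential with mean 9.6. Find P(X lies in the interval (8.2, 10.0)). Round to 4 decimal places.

Conditional on each component, P(8.2 < X < 10.0): A: 0.0699663; B: 0.0727717.
By total probability, P(8.2 < X < 10.0) = 0.43·0.0699663 + 0.57·0.0727717 = 0.0715654.

0.0716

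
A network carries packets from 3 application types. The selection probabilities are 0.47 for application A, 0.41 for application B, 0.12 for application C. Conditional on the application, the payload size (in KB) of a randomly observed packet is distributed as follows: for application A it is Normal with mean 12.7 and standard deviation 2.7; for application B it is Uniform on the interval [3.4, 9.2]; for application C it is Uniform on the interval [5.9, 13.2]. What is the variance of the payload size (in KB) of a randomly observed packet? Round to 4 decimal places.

14.0809

Per component, A: μ=12.7, E[X²]=168.58; B: μ=6.3, E[X²]=42.4933; C: μ=9.55, E[X²]=95.6433.
E[X] = 0.47·12.7 + 0.41·6.3 + 0.12·9.55 = 9.698.
E[X²] = 0.47·168.58 + 0.41·42.4933 + 0.12·95.6433 = 108.132.
Var(X) = E[X²] − (E[X])² = 108.132 − 94.0512 = 14.0809.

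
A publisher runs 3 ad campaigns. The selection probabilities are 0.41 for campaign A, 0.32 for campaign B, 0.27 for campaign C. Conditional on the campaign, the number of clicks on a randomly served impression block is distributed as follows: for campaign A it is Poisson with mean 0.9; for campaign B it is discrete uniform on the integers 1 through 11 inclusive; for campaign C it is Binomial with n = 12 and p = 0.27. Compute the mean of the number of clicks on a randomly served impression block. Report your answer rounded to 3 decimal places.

3.164

Component means — A: 0.9; B: 6; C: 3.24.
E[X] = 0.41·0.9 + 0.32·6 + 0.27·3.24 = 3.1638.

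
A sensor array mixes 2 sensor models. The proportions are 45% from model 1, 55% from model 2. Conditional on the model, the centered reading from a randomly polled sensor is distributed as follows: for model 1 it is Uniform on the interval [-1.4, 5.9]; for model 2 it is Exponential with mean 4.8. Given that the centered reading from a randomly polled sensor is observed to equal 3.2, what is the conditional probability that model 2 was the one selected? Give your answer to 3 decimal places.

Likelihoods f(3.2 | ·): 1: 0.136986; 2: 0.106962.
Posterior ∝ prior × likelihood. Numerator for 2: 0.55·0.106962 = 0.058829.
Normalizing constant: 0.45·0.136986 + 0.55·0.106962 = 0.120473.
P(2 | observation) = 0.058829 / 0.120473 = 0.488318.

0.488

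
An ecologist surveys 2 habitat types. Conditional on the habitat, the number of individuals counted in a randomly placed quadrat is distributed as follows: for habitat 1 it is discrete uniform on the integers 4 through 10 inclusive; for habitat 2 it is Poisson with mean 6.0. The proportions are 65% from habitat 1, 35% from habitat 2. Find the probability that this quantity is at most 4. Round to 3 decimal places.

Conditional on each habitat, P(X ≤ 4): 1: 0.142857; 2: 0.285057.
By total probability, P(X ≤ 4) = 0.65·0.142857 + 0.35·0.285057 = 0.192627.

0.193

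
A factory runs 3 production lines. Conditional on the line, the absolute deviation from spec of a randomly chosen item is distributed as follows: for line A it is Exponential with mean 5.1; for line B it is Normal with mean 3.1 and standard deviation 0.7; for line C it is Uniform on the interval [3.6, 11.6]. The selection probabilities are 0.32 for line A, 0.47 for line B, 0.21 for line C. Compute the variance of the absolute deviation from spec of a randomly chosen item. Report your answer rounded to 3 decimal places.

12.694

Per component, A: μ=5.1, E[X²]=52.02; B: μ=3.1, E[X²]=10.1; C: μ=7.6, E[X²]=63.0933.
E[X] = 0.32·5.1 + 0.47·3.1 + 0.21·7.6 = 4.685.
E[X²] = 0.32·52.02 + 0.47·10.1 + 0.21·63.0933 = 34.643.
Var(X) = E[X²] − (E[X])² = 34.643 − 21.9492 = 12.6938.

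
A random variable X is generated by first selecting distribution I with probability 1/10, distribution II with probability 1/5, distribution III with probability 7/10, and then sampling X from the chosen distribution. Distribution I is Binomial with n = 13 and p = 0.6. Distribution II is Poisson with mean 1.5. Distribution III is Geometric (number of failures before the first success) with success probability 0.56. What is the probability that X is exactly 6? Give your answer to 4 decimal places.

Conditional on each component, P(X = 6): I: 0.131173; II: 0.00352999; III: 0.00406354.
By total probability, P(X = 6) = 0.1·0.131173 + 0.2·0.00352999 + 0.7·0.00406354 = 0.0166678.

0.0167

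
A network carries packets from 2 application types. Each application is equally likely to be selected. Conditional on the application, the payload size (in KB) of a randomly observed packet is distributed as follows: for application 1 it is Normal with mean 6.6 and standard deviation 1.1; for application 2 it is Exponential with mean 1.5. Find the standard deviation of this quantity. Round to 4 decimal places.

Per component, 1: μ=6.6, E[X²]=44.77; 2: μ=1.5, E[X²]=4.5.
E[X] = 0.5·6.6 + 0.5·1.5 = 4.05.
E[X²] = 0.5·44.77 + 0.5·4.5 = 24.635.
Var(X) = E[X²] − (E[X])² = 24.635 − 16.4025 = 8.2325.
SD(X) = √8.2325 = 2.86923.

2.8692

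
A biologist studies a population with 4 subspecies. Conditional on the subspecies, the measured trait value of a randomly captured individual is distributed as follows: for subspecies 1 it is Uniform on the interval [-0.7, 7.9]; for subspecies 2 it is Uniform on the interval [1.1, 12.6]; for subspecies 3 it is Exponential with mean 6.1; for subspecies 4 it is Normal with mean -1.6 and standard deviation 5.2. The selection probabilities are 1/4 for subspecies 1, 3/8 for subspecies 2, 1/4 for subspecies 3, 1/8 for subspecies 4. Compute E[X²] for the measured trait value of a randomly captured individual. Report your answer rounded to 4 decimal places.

48.8146

For each component E[X²] = Var + (mean)², giving 1: 19.1233; 2: 57.9433; 3: 74.42; 4: 29.6.
Overall E[X²] = 0.25·19.1233 + 0.375·57.9433 + 0.25·74.42 + 0.125·29.6 = 48.8146.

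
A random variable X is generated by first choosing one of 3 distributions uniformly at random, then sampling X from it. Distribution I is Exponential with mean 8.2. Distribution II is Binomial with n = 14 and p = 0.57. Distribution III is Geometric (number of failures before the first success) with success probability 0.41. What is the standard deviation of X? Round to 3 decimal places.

Per component, I: μ=8.2, E[X²]=134.48; II: μ=7.98, E[X²]=67.1118; III: μ=1.43902, E[X²]=5.58061.
E[X] = 0.333333·8.2 + 0.333333·7.98 + 0.333333·1.43902 = 5.87301.
E[X²] = 0.333333·134.48 + 0.333333·67.1118 + 0.333333·5.58061 = 69.0575.
Var(X) = E[X²] − (E[X])² = 69.0575 − 34.4922 = 34.5652.
SD(X) = √34.5652 = 5.87922.

5.879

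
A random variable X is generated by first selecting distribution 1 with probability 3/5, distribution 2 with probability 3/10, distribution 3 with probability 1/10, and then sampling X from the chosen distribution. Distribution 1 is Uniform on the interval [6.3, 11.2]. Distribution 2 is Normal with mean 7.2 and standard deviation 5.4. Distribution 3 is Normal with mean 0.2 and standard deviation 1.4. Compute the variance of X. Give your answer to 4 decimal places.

Per component, 1: μ=8.75, E[X²]=78.5633; 2: μ=7.2, E[X²]=81; 3: μ=0.2, E[X²]=2.
E[X] = 0.6·8.75 + 0.3·7.2 + 0.1·0.2 = 7.43.
E[X²] = 0.6·78.5633 + 0.3·81 + 0.1·2 = 71.638.
Var(X) = E[X²] − (E[X])² = 71.638 − 55.2049 = 16.4331.

16.4331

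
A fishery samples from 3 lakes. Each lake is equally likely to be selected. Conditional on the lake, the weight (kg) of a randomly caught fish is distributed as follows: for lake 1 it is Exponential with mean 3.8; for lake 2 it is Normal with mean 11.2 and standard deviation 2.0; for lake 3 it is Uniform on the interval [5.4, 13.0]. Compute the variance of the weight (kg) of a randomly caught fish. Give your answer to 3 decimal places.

Per component, 1: μ=3.8, E[X²]=28.88; 2: μ=11.2, E[X²]=129.44; 3: μ=9.2, E[X²]=89.4533.
E[X] = 0.333333·3.8 + 0.333333·11.2 + 0.333333·9.2 = 8.06667.
E[X²] = 0.333333·28.88 + 0.333333·129.44 + 0.333333·89.4533 = 82.5911.
Var(X) = E[X²] − (E[X])² = 82.5911 − 65.0711 = 17.52.

17.520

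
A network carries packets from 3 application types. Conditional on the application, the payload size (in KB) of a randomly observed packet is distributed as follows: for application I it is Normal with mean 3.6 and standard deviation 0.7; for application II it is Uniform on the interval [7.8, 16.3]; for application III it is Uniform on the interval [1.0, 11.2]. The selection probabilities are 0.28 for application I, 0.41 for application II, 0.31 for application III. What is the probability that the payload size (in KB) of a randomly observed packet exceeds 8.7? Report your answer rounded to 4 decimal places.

Conditional on each application, P(X > 8.7): I: 1.59983e-13; II: 0.894118; III: 0.245098.
By total probability, P(X > 8.7) = 0.28·1.59983e-13 + 0.41·0.894118 + 0.31·0.245098 = 0.442569.

0.4426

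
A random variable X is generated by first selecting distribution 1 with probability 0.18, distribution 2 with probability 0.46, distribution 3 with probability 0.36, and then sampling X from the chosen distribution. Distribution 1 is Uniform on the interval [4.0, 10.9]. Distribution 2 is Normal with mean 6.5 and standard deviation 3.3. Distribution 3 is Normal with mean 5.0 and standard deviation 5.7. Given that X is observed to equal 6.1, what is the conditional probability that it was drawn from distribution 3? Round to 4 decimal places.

0.2333

Likelihoods f(6.1 | ·): 1: 0.144928; 2: 0.120007; 3: 0.0686986.
Posterior ∝ prior × likelihood. Numerator for 3: 0.36·0.0686986 = 0.0247315.
Normalizing constant: 0.18·0.144928 + 0.46·0.120007 + 0.36·0.0686986 = 0.106022.
P(3 | observation) = 0.0247315 / 0.106022 = 0.233269.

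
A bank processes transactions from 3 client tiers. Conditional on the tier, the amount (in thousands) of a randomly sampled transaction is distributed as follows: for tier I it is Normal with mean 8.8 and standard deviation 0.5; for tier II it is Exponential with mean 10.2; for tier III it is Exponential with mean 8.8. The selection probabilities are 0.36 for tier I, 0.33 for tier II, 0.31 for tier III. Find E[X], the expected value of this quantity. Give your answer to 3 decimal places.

9.262

Component means — I: 8.8; II: 10.2; III: 8.8.
E[X] = 0.36·8.8 + 0.33·10.2 + 0.31·8.8 = 9.262.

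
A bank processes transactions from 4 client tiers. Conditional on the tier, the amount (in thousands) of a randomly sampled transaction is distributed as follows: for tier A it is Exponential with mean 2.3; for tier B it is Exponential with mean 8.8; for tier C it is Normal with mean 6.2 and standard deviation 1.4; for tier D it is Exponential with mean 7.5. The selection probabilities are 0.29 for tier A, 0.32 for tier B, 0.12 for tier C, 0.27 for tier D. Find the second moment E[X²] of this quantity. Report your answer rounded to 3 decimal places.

For each component E[X²] = Var + (mean)², giving A: 10.58; B: 154.88; C: 40.4; D: 112.5.
Overall E[X²] = 0.29·10.58 + 0.32·154.88 + 0.12·40.4 + 0.27·112.5 = 87.8528.

87.853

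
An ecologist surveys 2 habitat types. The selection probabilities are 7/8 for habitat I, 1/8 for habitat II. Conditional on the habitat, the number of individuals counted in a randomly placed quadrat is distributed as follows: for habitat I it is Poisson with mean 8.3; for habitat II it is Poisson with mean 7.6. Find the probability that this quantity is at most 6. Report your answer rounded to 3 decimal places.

0.289

Conditional on each habitat, P(X ≤ 6): I: 0.278121; II: 0.364621.
By total probability, P(X ≤ 6) = 0.875·0.278121 + 0.125·0.364621 = 0.288933.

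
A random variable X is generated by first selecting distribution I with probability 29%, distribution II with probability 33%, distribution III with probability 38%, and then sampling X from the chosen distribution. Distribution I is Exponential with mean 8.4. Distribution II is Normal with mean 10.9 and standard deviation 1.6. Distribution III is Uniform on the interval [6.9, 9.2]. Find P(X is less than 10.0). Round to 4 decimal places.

Conditional on each component, P(X < 10.0): I: 0.695924; II: 0.286888; III: 1.
By total probability, P(X < 10.0) = 0.29·0.695924 + 0.33·0.286888 + 0.38·1 = 0.676491.

0.6765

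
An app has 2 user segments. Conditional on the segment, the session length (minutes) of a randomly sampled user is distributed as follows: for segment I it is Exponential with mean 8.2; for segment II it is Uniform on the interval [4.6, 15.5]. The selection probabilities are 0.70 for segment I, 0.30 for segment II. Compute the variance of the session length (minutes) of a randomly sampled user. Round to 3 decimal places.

50.757

Per component, I: μ=8.2, E[X²]=134.48; II: μ=10.05, E[X²]=110.903.
E[X] = 0.7·8.2 + 0.3·10.05 = 8.755.
E[X²] = 0.7·134.48 + 0.3·110.903 = 127.407.
Var(X) = E[X²] − (E[X])² = 127.407 − 76.65 = 50.757.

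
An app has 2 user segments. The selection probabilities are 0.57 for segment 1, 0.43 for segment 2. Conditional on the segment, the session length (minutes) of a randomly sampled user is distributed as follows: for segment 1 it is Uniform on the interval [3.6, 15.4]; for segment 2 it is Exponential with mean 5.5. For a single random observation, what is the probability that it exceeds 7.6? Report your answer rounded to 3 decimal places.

Conditional on each segment, P(X > 7.6): 1: 0.661017; 2: 0.251122.
By total probability, P(X > 7.6) = 0.57·0.661017 + 0.43·0.251122 = 0.484762.

0.485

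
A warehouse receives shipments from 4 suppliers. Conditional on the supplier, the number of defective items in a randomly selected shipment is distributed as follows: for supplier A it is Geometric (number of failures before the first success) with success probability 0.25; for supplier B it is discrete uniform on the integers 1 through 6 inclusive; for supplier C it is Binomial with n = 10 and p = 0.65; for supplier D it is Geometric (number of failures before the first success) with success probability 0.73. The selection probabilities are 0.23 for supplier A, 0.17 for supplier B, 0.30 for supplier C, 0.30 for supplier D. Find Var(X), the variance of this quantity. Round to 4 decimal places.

9.7634

Per component, A: μ=3, E[X²]=21; B: μ=3.5, E[X²]=15.1667; C: μ=6.5, E[X²]=44.525; D: μ=0.369863, E[X²]=0.64346.
E[X] = 0.23·3 + 0.17·3.5 + 0.3·6.5 + 0.3·0.369863 = 3.34596.
E[X²] = 0.23·21 + 0.17·15.1667 + 0.3·44.525 + 0.3·0.64346 = 20.9589.
Var(X) = E[X²] − (E[X])² = 20.9589 − 11.1954 = 9.76343.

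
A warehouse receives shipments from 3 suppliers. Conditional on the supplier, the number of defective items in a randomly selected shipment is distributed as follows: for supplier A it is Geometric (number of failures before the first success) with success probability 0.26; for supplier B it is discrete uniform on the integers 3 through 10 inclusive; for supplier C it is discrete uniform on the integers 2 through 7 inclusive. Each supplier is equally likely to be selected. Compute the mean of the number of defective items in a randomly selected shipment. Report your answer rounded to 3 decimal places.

Component means — A: 2.84615; B: 6.5; C: 4.5.
E[X] = 0.333333·2.84615 + 0.333333·6.5 + 0.333333·4.5 = 4.61538.

4.615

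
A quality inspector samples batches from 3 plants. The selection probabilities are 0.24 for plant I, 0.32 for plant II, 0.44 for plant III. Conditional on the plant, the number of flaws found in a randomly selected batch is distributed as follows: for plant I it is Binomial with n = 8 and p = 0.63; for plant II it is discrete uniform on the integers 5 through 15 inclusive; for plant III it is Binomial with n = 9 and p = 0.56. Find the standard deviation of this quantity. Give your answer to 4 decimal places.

Per component, I: μ=5.04, E[X²]=27.2664; II: μ=10, E[X²]=110; III: μ=5.04, E[X²]=27.6192.
E[X] = 0.24·5.04 + 0.32·10 + 0.44·5.04 = 6.6272.
E[X²] = 0.24·27.2664 + 0.32·110 + 0.44·27.6192 = 53.8964.
Var(X) = E[X²] − (E[X])² = 53.8964 − 43.9198 = 9.9766.
SD(X) = √9.9766 = 3.15858.

3.1586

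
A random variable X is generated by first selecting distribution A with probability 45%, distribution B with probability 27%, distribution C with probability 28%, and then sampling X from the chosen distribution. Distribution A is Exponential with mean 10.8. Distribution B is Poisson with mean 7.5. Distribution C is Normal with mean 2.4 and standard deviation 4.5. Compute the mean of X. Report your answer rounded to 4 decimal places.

7.5570

Component means — A: 10.8; B: 7.5; C: 2.4.
E[X] = 0.45·10.8 + 0.27·7.5 + 0.28·2.4 = 7.557.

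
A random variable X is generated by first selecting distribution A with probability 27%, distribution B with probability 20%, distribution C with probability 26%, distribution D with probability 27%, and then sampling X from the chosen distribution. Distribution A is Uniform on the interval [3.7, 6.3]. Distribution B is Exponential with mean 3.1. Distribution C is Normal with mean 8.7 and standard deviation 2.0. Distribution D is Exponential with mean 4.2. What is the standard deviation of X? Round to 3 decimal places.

Per component, A: μ=5, E[X²]=25.5633; B: μ=3.1, E[X²]=19.22; C: μ=8.7, E[X²]=79.69; D: μ=4.2, E[X²]=35.28.
E[X] = 0.27·5 + 0.2·3.1 + 0.26·8.7 + 0.27·4.2 = 5.366.
E[X²] = 0.27·25.5633 + 0.2·19.22 + 0.26·79.69 + 0.27·35.28 = 40.9911.
Var(X) = E[X²] − (E[X])² = 40.9911 − 28.794 = 12.1971.
SD(X) = √12.1971 = 3.49244.

3.492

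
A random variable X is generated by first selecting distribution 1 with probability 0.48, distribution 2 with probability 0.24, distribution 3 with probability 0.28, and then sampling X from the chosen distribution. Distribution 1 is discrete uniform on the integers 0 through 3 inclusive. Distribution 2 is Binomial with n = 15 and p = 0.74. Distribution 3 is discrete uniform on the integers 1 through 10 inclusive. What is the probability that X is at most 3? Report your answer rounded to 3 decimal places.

Conditional on each component, P(X ≤ 3): 1: 1; 2: 1.90948e-05; 3: 0.3.
By total probability, P(X ≤ 3) = 0.48·1 + 0.24·1.90948e-05 + 0.28·0.3 = 0.564005.

0.564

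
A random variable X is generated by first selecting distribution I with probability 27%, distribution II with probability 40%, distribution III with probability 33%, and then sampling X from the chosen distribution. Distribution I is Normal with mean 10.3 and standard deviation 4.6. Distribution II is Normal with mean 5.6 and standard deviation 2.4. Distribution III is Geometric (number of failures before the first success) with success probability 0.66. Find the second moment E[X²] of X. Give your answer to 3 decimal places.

For each component E[X²] = Var + (mean)², giving I: 127.25; II: 37.12; III: 1.04591.
Overall E[X²] = 0.27·127.25 + 0.4·37.12 + 0.33·1.04591 = 49.5507.

49.551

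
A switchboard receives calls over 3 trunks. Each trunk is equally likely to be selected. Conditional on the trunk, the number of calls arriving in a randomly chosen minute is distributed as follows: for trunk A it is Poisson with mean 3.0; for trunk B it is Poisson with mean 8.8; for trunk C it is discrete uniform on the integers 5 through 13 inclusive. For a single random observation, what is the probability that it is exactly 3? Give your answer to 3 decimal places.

0.080

Conditional on each trunk, P(X = 3): A: 0.224042; B: 0.0171201; C: 0.
By total probability, P(X = 3) = 0.333333·0.224042 + 0.333333·0.0171201 + 0.333333·0 = 0.0803873.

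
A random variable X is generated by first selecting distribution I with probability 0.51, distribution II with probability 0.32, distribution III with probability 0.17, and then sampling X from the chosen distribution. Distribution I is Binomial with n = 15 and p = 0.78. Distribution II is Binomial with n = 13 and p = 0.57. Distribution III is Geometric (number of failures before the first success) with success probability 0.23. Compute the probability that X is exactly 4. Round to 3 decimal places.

Conditional on each component, P(X = 4): I: 2.9523e-05; II: 0.0379334; III: 0.080852.
By total probability, P(X = 4) = 0.51·2.9523e-05 + 0.32·0.0379334 + 0.17·0.080852 = 0.0258986.

0.026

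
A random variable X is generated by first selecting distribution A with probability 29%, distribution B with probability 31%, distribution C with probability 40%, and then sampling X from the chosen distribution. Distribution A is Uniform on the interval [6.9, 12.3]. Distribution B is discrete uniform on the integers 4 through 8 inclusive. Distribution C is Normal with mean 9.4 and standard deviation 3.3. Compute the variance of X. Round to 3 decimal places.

8.284

Per component, A: μ=9.6, E[X²]=94.59; B: μ=6, E[X²]=38; C: μ=9.4, E[X²]=99.25.
E[X] = 0.29·9.6 + 0.31·6 + 0.4·9.4 = 8.404.
E[X²] = 0.29·94.59 + 0.31·38 + 0.4·99.25 = 78.9111.
Var(X) = E[X²] − (E[X])² = 78.9111 − 70.6272 = 8.28388.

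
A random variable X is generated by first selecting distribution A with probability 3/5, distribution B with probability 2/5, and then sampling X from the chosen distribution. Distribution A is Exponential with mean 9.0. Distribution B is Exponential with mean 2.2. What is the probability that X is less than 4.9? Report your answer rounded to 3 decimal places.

0.609

Conditional on each component, P(X < 4.9): A: 0.419836; B: 0.892178.
By total probability, P(X < 4.9) = 0.6·0.419836 + 0.4·0.892178 = 0.608773.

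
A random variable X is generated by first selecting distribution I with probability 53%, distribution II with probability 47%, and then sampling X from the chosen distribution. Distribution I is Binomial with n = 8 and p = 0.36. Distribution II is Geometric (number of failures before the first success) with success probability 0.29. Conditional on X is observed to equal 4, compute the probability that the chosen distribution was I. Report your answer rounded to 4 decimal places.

Likelihoods P(X=4 | ·): I: 0.197255; II: 0.0736939.
Posterior ∝ prior × likelihood. Numerator for I: 0.53·0.197255 = 0.104545.
Normalizing constant: 0.53·0.197255 + 0.47·0.0736939 = 0.139181.
P(I | observation) = 0.104545 / 0.139181 = 0.751144.

0.7511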